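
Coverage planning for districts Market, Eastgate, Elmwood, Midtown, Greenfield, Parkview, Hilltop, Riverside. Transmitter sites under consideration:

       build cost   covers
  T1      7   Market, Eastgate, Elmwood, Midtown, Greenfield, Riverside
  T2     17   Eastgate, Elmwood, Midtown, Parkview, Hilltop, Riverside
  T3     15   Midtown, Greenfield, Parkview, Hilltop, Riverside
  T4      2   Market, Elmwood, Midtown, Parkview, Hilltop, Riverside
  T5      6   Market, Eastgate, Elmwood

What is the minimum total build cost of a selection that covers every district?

T1, T4 cover every district at build cost 7 + 2 = 9.
Any cover uses at least 2 transmitter sites; among all covering selections none totals below 9.

9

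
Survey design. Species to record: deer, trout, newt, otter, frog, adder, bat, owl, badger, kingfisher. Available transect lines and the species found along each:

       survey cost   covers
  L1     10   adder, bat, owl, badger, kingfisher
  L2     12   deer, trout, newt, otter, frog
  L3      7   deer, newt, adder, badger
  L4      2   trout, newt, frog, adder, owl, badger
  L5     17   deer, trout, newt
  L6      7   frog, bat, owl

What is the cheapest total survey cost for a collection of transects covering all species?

22

L1, L2 cover every species at survey cost 10 + 12 = 22.
Any cover uses at least 2 transects; among all covering selections none totals below 22.
Greedy by coverage-per-survey cost would pick L4, L1, L2 for 24 — worse than the optimum 22.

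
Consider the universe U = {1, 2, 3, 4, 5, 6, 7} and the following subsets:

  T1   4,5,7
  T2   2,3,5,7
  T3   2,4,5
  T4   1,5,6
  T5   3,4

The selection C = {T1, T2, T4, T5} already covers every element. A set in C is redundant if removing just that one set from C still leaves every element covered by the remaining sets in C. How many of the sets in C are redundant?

2

Drop T1: the rest still cover every element — redundant.
Drop T2: 2 uncovered — not redundant.
Drop T4: 1, 6 uncovered — not redundant.
Drop T5: the rest still cover every element — redundant.
2 redundant: T1, T5.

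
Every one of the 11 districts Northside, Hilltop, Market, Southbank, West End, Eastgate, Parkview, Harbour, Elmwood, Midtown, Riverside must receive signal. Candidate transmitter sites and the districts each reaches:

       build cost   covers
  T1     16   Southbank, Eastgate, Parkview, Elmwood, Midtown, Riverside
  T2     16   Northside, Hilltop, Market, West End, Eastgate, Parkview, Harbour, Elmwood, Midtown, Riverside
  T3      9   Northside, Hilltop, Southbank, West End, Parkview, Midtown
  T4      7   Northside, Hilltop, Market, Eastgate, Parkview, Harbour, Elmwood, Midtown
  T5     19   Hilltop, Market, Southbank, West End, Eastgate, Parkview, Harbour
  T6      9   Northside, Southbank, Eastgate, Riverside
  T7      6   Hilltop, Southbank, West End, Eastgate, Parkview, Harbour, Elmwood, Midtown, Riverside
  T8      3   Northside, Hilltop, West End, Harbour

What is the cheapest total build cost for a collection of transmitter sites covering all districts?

T4, T7 cover every district at build cost 7 + 6 = 13.
Any cover uses at least 2 transmitter sites; among all covering selections none totals below 13.

13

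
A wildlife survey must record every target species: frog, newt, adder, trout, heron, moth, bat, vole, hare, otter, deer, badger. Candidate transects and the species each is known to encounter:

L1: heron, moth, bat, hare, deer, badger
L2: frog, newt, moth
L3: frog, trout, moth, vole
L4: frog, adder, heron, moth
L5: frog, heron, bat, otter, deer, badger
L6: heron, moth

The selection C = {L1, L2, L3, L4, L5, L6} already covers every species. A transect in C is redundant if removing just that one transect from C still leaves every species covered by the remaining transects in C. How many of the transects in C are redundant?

Drop L1: hare uncovered — not redundant.
Drop L2: newt uncovered — not redundant.
Drop L3: trout, vole uncovered — not redundant.
Drop L4: adder uncovered — not redundant.
Drop L5: otter uncovered — not redundant.
Drop L6: the rest still cover every species — redundant.
1 redundant: L6.

1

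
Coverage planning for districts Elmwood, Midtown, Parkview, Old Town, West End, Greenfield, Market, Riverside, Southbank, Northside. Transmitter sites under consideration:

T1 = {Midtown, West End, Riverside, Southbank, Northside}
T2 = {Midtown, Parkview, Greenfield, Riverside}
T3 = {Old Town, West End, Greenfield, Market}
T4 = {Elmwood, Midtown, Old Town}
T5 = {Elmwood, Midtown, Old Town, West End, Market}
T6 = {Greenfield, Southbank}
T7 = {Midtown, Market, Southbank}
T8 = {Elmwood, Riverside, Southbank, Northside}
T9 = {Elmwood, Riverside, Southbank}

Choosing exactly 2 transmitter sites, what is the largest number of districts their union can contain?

8

Choosing T1, T3 covers {Midtown, Old Town, West End, Greenfield, Market, Riverside, Southbank, Northside} — 8 districts.
No choice of 2 transmitter sites does better; here Elmwood, Parkview are left uncovered.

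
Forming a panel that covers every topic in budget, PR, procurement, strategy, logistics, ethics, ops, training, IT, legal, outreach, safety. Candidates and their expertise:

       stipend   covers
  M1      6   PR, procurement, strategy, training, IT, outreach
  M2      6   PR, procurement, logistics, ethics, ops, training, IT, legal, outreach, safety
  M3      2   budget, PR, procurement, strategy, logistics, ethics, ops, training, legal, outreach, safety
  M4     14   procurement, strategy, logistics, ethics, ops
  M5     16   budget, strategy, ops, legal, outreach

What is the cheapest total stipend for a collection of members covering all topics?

M1, M3 cover every topic at stipend 6 + 2 = 8.
Any cover uses at least 2 members; among all covering selections none totals below 8.

8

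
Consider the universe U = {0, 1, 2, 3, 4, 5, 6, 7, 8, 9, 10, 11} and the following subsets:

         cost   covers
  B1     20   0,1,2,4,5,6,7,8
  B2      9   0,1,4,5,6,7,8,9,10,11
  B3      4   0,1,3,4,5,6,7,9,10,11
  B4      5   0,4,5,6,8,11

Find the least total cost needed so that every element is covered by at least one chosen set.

24

B1, B3 cover every element at cost 20 + 4 = 24.
Any cover uses at least 2 sets; among all covering selections none totals below 24.
Greedy by coverage-per-cost would pick B3, B4, B1 for 29 — worse than the optimum 24.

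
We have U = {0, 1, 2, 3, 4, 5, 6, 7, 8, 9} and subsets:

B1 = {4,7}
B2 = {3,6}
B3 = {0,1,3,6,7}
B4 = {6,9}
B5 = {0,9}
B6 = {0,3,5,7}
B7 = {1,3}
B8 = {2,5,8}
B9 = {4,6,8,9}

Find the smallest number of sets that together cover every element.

B3, B8, B9 together cover {0, 1, 2, 3, 4, 5, 6, 7, 8, 9} — every element.
No 2 of the 9 sets cover everything (all 36 pairs fall short), so 3 is minimum.

3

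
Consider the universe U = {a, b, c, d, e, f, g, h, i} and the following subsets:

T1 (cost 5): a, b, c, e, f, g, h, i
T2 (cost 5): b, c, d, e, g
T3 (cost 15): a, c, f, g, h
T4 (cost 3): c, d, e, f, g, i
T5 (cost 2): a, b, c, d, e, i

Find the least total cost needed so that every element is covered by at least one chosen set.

T1, T5 cover every element at cost 5 + 2 = 7.
Any cover uses at least 2 sets; among all covering selections none totals below 7.

7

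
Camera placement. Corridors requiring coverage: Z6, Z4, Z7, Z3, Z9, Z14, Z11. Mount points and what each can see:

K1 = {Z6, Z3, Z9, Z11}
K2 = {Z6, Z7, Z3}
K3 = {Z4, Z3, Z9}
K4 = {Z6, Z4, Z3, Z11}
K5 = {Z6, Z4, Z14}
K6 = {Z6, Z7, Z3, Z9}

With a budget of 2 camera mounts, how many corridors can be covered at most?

6

Choosing K1, K5 covers {Z6, Z4, Z3, Z9, Z14, Z11} — 6 corridors.
No choice of 2 camera mounts does better; here Z7 is left uncovered.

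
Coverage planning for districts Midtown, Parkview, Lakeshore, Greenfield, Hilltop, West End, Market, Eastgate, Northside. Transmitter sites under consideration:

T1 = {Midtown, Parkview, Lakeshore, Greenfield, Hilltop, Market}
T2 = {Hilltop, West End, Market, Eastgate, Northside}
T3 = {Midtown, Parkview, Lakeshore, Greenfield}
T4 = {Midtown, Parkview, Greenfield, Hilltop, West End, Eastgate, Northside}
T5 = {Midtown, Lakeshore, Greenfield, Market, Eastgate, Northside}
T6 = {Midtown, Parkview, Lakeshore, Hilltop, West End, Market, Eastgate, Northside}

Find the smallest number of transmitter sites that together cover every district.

T1, T2 together cover {Midtown, Parkview, Lakeshore, Greenfield, Hilltop, West End, Market, Eastgate, Northside} — every district.
No single transmitter site contains all 9 districts, so 2 is optimal.

2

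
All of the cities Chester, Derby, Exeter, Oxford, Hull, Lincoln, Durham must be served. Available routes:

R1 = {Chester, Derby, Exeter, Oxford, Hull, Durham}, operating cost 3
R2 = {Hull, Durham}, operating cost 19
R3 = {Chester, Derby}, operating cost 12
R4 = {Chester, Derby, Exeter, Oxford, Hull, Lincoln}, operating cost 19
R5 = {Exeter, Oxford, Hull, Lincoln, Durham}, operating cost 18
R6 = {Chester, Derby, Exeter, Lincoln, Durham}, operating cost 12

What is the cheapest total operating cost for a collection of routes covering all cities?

15

R1, R6 cover every city at operating cost 3 + 12 = 15.
Any cover uses at least 2 routes; among all covering selections none totals below 15.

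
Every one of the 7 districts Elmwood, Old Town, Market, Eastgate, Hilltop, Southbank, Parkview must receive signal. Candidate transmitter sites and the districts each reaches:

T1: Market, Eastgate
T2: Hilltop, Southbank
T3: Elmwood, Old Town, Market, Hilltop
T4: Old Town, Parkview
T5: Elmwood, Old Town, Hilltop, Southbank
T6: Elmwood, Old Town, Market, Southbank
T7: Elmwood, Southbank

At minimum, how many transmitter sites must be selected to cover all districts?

T1, T4, T5 together cover {Elmwood, Old Town, Market, Eastgate, Hilltop, Southbank, Parkview} — every district.
No 2 of the 7 transmitter sites cover everything (all 21 pairs fall short), so 3 is minimum.

3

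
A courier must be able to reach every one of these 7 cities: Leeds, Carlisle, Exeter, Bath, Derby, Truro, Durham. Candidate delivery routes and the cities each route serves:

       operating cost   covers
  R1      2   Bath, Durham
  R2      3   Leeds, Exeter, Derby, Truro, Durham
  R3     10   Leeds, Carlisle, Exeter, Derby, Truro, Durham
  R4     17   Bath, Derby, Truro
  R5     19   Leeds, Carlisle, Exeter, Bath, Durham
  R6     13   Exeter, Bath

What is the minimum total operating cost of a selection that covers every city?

12

R1, R3 cover every city at operating cost 2 + 10 = 12.
Any cover uses at least 2 routes; among all covering selections none totals below 12.
Greedy by coverage-per-operating cost would pick R2, R1, R3 for 15 — worse than the optimum 12.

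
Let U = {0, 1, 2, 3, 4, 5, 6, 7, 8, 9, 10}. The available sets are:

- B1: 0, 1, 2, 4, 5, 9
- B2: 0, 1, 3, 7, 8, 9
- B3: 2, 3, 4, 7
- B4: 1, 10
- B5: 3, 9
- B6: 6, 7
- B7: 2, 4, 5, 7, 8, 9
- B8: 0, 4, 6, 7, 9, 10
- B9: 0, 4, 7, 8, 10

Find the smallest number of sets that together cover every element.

B1, B2, B8 together cover {0, 1, 2, 3, 4, 5, 6, 7, 8, 9, 10} — every element.
No 2 of the 9 sets cover everything (all 36 pairs fall short), so 3 is minimum.

3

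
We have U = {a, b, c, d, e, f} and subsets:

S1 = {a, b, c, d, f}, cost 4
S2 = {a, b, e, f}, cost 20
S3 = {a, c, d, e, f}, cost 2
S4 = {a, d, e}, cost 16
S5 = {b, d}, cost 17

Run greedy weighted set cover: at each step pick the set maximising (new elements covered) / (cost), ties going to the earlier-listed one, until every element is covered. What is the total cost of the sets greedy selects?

6

Pick 1: S3 adds 5 new (a, c, d, e, f) at cost 2 (ratio 5/2).
Pick 2: S1 adds 1 new (b) at cost 4 (ratio 1/4).
Greedy total cost: 2 + 4 = 6.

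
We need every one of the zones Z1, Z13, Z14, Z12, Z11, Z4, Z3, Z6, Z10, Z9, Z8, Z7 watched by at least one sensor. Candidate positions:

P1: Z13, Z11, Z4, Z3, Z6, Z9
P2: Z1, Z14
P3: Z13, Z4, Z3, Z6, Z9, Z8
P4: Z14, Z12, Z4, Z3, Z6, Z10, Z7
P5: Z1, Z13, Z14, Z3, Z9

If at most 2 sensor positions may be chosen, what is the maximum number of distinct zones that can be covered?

10

Choosing P1, P4 covers {Z13, Z14, Z12, Z11, Z4, Z3, Z6, Z10, Z9, Z7} — 10 zones.
No choice of 2 sensor positions does better; here Z1, Z8 are left uncovered.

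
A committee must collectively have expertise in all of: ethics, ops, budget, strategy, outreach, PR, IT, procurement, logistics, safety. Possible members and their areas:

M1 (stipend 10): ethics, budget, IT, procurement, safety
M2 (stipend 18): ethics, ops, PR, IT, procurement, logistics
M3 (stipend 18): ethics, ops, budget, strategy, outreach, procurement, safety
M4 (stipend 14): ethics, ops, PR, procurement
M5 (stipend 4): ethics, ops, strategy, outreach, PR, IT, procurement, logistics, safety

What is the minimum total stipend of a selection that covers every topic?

14

M1, M5 cover every topic at stipend 10 + 4 = 14.
Any cover uses at least 2 members; among all covering selections none totals below 14.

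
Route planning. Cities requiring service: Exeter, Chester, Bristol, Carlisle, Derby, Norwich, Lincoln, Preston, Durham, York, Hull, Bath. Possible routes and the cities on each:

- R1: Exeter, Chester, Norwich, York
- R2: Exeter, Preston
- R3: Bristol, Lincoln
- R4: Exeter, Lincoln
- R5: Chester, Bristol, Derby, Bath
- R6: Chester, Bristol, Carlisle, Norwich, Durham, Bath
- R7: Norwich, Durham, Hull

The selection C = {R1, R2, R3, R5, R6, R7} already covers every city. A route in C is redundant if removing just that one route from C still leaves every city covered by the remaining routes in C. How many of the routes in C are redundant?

Drop R1: York uncovered — not redundant.
Drop R2: Preston uncovered — not redundant.
Drop R3: Lincoln uncovered — not redundant.
Drop R5: Derby uncovered — not redundant.
Drop R6: Carlisle uncovered — not redundant.
Drop R7: Hull uncovered — not redundant.
None of the routes in C is redundant.

0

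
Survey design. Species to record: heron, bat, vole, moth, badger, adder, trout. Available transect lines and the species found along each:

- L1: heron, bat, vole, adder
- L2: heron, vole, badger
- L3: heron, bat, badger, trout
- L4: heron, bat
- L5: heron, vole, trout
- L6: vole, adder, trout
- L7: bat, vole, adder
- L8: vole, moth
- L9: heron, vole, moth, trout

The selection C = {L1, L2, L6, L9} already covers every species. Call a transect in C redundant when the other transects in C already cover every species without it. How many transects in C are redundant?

Drop L1: bat uncovered — not redundant.
Drop L2: badger uncovered — not redundant.
Drop L6: the rest still cover every species — redundant.
Drop L9: moth uncovered — not redundant.
1 redundant: L6.

1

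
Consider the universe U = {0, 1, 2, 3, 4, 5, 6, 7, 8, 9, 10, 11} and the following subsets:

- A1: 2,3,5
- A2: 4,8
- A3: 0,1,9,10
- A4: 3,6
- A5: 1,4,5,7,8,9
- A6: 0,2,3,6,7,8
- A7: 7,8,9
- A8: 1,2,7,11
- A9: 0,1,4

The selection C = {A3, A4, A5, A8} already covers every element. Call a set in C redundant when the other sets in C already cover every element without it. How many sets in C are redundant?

0

Drop A3: 0, 10 uncovered — not redundant.
Drop A4: 3, 6 uncovered — not redundant.
Drop A5: 4, 5, 8 uncovered — not redundant.
Drop A8: 2, 11 uncovered — not redundant.
None of the sets in C is redundant.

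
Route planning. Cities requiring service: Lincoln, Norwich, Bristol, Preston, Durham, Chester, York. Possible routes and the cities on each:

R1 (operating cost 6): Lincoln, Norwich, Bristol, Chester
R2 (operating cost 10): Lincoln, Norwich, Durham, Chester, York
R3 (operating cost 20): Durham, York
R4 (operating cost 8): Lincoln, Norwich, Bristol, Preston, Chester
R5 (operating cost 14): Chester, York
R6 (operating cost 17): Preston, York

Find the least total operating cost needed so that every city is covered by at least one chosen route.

18

R2, R4 cover every city at operating cost 10 + 8 = 18.
Any cover uses at least 2 routes; among all covering selections none totals below 18.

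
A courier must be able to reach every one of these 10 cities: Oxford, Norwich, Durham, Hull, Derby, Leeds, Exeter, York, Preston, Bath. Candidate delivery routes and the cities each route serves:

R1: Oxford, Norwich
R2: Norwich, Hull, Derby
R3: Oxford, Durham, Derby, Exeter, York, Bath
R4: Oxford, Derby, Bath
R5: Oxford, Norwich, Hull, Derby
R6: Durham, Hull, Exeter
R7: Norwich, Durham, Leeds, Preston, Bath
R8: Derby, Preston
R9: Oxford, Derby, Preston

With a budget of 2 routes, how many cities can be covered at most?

9

Choosing R3, R7 covers {Oxford, Norwich, Durham, Derby, Leeds, Exeter, York, Preston, Bath} — 9 cities.
No choice of 2 routes does better; here Hull is left uncovered.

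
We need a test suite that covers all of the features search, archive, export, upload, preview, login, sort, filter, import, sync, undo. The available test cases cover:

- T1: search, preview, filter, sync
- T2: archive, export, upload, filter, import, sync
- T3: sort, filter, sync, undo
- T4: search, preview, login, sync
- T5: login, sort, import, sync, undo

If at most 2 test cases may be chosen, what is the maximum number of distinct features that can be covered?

9

Choosing T2, T4 covers {search, archive, export, upload, preview, login, filter, import, sync} — 9 features.
No choice of 2 test cases does better; here sort, undo are left uncovered.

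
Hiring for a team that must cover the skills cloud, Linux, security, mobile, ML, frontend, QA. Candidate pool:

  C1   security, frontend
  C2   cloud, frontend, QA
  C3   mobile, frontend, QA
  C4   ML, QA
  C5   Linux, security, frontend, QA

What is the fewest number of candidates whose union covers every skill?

C2, C3, C4, C5 together cover {cloud, Linux, security, mobile, ML, frontend, QA} — every skill.
No 3 of the 5 candidates cover everything (all 10 triples fall short), so 4 is minimum.

4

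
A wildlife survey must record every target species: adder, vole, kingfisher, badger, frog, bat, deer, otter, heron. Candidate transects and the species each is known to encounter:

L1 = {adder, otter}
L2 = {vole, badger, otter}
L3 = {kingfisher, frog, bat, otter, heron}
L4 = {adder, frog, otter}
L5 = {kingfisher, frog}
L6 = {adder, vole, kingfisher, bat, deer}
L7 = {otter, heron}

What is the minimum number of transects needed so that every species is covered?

L2, L3, L6 together cover {adder, vole, kingfisher, badger, frog, bat, deer, otter, heron} — every species.
No 2 of the 7 transects cover everything (all 21 pairs fall short), so 3 is minimum.

3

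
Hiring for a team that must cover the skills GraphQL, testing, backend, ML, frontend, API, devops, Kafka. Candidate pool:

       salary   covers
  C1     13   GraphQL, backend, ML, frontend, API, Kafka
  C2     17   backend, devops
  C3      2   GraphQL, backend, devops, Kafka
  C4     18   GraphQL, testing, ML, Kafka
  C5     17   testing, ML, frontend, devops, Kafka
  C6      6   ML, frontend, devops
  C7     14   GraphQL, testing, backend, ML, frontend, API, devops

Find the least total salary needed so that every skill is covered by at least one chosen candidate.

C3, C7 cover every skill at salary 2 + 14 = 16.
Any cover uses at least 2 candidates; among all covering selections none totals below 16.

16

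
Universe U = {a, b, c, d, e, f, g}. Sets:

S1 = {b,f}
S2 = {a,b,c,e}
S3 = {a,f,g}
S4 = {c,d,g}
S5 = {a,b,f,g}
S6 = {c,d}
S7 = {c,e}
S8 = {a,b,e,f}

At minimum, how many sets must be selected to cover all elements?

S4, S8 together cover {a, b, c, d, e, f, g} — every element.
No single set contains all 7 elements, so 2 is optimal.
Greedy (largest uncovered first) would take S2, S3, S4 — 3 sets — but 2 suffice.

2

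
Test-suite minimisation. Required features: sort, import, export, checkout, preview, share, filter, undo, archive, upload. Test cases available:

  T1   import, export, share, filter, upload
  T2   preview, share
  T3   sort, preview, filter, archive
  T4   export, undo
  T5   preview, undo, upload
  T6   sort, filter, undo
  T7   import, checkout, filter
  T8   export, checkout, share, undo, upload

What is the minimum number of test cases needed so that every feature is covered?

T1, T3, T8 together cover {sort, import, export, checkout, preview, share, filter, undo, archive, upload} — every feature.
No 2 of the 8 test cases cover everything (all 28 pairs fall short), so 3 is minimum.

3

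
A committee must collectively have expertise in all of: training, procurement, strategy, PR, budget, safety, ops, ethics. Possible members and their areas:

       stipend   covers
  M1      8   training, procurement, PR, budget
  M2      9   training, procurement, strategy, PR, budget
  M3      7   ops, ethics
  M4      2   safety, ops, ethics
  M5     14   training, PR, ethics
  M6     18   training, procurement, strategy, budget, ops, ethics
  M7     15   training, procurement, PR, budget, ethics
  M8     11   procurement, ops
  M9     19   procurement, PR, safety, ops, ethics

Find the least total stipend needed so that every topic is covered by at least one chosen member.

11

M2, M4 cover every topic at stipend 9 + 2 = 11.
Any cover uses at least 2 members; among all covering selections none totals below 11.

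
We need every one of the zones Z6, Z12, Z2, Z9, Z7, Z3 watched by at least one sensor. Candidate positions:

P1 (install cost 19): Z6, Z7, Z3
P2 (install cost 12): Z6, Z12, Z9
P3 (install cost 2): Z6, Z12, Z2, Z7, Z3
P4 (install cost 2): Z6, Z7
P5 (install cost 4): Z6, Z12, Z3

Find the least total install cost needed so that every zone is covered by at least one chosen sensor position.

14

P2, P3 cover every zone at install cost 12 + 2 = 14.
Any cover uses at least 2 sensor positions; among all covering selections none totals below 14.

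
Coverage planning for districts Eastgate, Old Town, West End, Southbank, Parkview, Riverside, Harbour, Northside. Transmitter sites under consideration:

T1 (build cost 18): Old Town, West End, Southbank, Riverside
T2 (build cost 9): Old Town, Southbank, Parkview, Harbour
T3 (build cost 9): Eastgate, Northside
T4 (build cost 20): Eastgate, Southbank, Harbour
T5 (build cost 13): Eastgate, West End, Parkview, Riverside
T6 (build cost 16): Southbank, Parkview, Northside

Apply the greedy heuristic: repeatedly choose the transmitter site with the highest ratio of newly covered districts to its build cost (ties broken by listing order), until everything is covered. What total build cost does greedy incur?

Pick 1: T2 adds 4 new (Old Town, Southbank, Parkview, Harbour) at build cost 9 (ratio 4/9).
Pick 2: T5 adds 3 new (Eastgate, West End, Riverside) at build cost 13 (ratio 3/13).
Pick 3: T3 adds 1 new (Northside) at build cost 9 (ratio 1/9).
Greedy total build cost: 9 + 13 + 9 = 31.

31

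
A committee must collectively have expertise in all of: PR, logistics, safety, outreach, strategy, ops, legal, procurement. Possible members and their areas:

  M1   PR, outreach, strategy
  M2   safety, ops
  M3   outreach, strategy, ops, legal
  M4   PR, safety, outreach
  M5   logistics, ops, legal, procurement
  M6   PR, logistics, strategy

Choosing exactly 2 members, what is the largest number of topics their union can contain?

Choosing M1, M5 covers {PR, logistics, outreach, strategy, ops, legal, procurement} — 7 topics.
No choice of 2 members does better; here safety is left uncovered.

7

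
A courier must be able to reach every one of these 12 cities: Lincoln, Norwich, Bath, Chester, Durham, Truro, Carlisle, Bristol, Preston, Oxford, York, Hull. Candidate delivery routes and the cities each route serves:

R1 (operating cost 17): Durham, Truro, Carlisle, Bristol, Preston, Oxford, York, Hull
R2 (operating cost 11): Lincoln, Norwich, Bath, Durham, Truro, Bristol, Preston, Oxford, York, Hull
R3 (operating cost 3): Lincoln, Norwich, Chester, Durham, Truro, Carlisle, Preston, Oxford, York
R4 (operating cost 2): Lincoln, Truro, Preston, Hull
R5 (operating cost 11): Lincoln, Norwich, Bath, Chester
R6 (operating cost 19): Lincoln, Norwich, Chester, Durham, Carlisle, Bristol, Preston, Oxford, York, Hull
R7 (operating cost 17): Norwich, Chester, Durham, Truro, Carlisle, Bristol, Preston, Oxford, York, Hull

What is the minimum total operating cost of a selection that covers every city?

R2, R3 cover every city at operating cost 11 + 3 = 14.
Any cover uses at least 2 routes; among all covering selections none totals below 14.

14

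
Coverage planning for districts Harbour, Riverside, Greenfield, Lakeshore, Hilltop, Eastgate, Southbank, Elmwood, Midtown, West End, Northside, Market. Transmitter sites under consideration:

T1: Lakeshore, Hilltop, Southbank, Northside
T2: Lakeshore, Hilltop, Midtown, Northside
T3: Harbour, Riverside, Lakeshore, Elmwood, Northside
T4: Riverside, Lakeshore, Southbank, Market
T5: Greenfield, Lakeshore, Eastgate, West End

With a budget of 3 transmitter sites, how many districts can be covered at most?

Choosing T1, T3, T5 covers {Harbour, Riverside, Greenfield, Lakeshore, Hilltop, Eastgate, Southbank, Elmwood, West End, Northside} — 10 districts.
No choice of 3 transmitter sites does better; here Midtown, Market are left uncovered.

10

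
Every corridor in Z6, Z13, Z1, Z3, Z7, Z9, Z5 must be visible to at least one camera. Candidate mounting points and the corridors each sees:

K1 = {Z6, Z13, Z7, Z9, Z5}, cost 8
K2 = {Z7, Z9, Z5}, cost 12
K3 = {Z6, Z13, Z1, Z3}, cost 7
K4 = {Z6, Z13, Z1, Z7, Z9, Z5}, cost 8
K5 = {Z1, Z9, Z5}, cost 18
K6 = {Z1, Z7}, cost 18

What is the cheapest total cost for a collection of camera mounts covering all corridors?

15

K1, K3 cover every corridor at cost 8 + 7 = 15.
Any cover uses at least 2 camera mounts; among all covering selections none totals below 15.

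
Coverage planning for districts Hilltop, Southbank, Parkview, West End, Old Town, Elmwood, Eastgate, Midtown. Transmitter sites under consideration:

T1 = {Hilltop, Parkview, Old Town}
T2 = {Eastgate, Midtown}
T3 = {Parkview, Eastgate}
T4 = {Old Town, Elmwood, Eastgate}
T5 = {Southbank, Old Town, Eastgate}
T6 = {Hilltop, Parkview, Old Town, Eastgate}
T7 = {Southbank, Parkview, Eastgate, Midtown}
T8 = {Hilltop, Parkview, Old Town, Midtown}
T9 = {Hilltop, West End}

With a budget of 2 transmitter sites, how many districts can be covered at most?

Choosing T1, T7 covers {Hilltop, Southbank, Parkview, Old Town, Eastgate, Midtown} — 6 districts.
No choice of 2 transmitter sites does better; here West End, Elmwood are left uncovered.

6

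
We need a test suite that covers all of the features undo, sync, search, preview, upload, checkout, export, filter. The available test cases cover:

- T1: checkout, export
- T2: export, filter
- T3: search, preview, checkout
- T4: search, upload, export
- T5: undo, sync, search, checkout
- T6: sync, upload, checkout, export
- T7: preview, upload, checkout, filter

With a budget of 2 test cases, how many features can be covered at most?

7

Choosing T5, T7 covers {undo, sync, search, preview, upload, checkout, filter} — 7 features.
No choice of 2 test cases does better; here export is left uncovered.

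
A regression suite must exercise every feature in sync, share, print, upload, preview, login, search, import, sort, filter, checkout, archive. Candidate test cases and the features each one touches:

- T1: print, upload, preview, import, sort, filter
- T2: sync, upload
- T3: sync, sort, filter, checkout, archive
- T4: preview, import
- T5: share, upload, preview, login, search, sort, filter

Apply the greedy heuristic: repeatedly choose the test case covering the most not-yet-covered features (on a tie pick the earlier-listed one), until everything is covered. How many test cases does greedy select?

3

Pick 1: T5 covers 7 new features (share, upload, preview, login, search, sort, filter).
Pick 2: T3 covers 3 new features (sync, checkout, archive).
Pick 3: T1 covers 2 new features (print, import).
Greedy uses 3 test cases.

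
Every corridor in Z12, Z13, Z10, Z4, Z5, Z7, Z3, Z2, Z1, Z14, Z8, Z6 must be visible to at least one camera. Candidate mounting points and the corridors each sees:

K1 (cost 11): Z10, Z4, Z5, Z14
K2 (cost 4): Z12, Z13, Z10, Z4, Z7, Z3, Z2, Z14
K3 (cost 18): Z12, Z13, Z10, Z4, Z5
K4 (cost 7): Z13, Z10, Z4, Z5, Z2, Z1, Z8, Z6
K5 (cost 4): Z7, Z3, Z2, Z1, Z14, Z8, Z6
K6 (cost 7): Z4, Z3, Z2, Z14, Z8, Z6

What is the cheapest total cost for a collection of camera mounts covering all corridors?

11

K2, K4 cover every corridor at cost 4 + 7 = 11.
Any cover uses at least 2 camera mounts; among all covering selections none totals below 11.
Greedy by coverage-per-cost would pick K2, K5, K4 for 15 — worse than the optimum 11.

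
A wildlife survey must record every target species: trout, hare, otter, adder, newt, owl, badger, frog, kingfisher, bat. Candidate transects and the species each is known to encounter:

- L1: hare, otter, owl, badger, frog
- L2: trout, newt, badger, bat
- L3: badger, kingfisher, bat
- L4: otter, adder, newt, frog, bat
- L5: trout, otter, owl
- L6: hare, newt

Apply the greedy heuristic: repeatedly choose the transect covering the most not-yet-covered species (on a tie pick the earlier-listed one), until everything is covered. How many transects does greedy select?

Pick 1: L1 covers 5 new species (hare, otter, owl, badger, frog).
Pick 2: L2 covers 3 new species (trout, newt, bat).
Pick 3: L3 covers 1 new species (kingfisher).
Pick 4: L4 covers 1 new species (adder).
Greedy uses 4 transects.

4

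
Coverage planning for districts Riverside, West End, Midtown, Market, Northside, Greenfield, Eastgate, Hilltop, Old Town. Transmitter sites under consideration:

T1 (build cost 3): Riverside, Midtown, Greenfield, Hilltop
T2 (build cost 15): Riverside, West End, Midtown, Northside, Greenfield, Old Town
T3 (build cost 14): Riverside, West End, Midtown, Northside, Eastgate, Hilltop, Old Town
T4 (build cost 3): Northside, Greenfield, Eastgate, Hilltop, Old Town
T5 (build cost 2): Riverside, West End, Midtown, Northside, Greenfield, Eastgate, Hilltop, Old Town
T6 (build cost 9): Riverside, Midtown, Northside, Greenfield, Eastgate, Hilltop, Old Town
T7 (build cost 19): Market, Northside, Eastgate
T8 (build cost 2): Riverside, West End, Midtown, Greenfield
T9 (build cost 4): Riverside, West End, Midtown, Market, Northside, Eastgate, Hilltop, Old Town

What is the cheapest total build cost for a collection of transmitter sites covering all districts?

6

T5, T9 cover every district at build cost 2 + 4 = 6.
Any cover uses at least 2 transmitter sites; among all covering selections none totals below 6.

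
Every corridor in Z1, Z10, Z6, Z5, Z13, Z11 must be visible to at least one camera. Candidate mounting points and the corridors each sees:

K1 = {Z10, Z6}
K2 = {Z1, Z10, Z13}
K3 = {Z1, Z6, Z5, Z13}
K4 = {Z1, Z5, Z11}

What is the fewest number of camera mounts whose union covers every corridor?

K1, K2, K4 together cover {Z1, Z10, Z6, Z5, Z13, Z11} — every corridor.
No 2 of the 4 camera mounts cover everything (all 6 pairs fall short), so 3 is minimum.

3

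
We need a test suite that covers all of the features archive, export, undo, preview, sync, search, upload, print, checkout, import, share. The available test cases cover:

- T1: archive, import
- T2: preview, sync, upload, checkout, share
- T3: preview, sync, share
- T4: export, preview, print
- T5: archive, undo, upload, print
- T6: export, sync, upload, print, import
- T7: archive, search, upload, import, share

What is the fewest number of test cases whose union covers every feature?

T2, T4, T5, T7 together cover {archive, export, undo, preview, sync, search, upload, print, checkout, import, share} — every feature.
No 3 of the 7 test cases cover everything (all 35 triples fall short), so 4 is minimum.

4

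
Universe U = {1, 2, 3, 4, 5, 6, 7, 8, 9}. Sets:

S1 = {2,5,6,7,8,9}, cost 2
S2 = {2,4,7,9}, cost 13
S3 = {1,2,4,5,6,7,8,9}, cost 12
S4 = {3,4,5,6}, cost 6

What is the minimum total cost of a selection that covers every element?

18

S3, S4 cover every element at cost 12 + 6 = 18.
Any cover uses at least 2 sets; among all covering selections none totals below 18.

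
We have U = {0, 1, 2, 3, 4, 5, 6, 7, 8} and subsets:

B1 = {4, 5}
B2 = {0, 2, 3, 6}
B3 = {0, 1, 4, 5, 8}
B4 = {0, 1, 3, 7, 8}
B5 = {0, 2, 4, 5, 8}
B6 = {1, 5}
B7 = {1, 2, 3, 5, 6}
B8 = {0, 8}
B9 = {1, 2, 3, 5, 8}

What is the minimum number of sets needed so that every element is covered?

3

B1, B2, B4 together cover {0, 1, 2, 3, 4, 5, 6, 7, 8} — every element.
No 2 of the 9 sets cover everything (all 36 pairs fall short), so 3 is minimum.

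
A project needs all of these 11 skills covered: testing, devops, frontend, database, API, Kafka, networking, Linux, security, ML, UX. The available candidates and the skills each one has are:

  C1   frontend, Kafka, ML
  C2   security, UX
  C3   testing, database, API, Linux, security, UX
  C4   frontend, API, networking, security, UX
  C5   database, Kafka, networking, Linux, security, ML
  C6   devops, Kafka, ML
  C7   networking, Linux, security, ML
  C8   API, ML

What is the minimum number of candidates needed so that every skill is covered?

3

C3, C4, C6 together cover {testing, devops, frontend, database, API, Kafka, networking, Linux, security, ML, UX} — every skill.
No 2 of the 8 candidates cover everything (all 28 pairs fall short), so 3 is minimum.
Greedy (largest uncovered first) would take C3, C1, C4, C6 — 4 candidates — but 3 suffice.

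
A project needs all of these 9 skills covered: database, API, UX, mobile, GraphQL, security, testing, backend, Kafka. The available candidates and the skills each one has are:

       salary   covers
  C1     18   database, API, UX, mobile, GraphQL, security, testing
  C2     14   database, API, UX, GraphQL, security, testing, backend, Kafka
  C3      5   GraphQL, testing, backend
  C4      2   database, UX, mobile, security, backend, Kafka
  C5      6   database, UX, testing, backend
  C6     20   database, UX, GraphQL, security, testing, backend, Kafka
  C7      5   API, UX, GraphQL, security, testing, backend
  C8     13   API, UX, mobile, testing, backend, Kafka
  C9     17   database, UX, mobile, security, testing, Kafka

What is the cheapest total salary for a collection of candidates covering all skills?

7

C4, C7 cover every skill at salary 2 + 5 = 7.
Any cover uses at least 2 candidates; among all covering selections none totals below 7.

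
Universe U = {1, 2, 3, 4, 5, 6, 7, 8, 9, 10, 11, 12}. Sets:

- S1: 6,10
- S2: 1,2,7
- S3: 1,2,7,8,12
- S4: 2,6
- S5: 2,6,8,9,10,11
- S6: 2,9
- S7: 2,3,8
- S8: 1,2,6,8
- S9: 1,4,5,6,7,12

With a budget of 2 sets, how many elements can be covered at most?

11

Choosing S5, S9 covers {1, 2, 4, 5, 6, 7, 8, 9, 10, 11, 12} — 11 elements.
No choice of 2 sets does better; here 3 is left uncovered.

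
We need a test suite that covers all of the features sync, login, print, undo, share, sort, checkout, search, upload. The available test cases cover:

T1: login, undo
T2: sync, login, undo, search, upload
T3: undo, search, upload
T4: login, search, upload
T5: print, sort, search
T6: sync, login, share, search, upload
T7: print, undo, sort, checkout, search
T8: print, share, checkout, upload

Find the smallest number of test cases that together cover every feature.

2

T6, T7 together cover {sync, login, print, undo, share, sort, checkout, search, upload} — every feature.
No single test case contains all 9 features, so 2 is optimal.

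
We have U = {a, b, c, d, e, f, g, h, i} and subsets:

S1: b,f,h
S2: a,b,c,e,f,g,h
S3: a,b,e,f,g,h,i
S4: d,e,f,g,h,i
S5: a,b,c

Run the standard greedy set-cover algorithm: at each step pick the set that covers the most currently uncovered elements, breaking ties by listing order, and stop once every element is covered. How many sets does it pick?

Pick 1: S2 covers 7 new elements (a, b, c, e, f, g, h).
Pick 2: S4 covers 2 new elements (d, i).
Greedy uses 2 sets.

2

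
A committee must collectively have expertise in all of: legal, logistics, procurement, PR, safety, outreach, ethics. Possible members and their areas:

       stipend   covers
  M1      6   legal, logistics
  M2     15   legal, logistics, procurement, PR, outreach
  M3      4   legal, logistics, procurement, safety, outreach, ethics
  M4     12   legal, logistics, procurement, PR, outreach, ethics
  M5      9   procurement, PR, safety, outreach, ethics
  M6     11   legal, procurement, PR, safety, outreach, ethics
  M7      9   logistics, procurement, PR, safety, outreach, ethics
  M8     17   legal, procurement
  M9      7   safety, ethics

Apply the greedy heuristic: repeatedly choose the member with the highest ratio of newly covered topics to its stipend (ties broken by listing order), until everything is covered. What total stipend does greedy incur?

13

Pick 1: M3 adds 6 new (legal, logistics, procurement, safety, outreach, ethics) at stipend 4 (ratio 6/4).
Pick 2: M5 adds 1 new (PR) at stipend 9 (ratio 1/9).
Greedy total stipend: 4 + 9 = 13.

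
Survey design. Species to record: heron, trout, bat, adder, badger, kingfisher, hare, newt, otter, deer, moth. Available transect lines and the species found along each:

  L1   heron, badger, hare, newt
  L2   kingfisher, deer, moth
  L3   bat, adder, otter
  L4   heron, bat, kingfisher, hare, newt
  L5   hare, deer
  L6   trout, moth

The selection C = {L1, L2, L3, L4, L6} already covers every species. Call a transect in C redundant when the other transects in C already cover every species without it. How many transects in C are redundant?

1

Drop L1: badger uncovered — not redundant.
Drop L2: deer uncovered — not redundant.
Drop L3: adder, otter uncovered — not redundant.
Drop L4: the rest still cover every species — redundant.
Drop L6: trout uncovered — not redundant.
1 redundant: L4.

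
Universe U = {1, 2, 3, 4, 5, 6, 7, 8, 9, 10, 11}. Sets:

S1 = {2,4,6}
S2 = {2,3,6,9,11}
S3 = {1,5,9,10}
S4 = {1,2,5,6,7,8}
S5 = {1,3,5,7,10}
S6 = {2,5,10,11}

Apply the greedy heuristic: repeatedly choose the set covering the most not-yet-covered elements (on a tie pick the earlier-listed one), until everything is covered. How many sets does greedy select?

4

Pick 1: S4 covers 6 new elements (1, 2, 5, 6, 7, 8).
Pick 2: S2 covers 3 new elements (3, 9, 11).
Pick 3: S1 covers 1 new elements (4).
Pick 4: S3 covers 1 new elements (10).
Greedy uses 4 sets.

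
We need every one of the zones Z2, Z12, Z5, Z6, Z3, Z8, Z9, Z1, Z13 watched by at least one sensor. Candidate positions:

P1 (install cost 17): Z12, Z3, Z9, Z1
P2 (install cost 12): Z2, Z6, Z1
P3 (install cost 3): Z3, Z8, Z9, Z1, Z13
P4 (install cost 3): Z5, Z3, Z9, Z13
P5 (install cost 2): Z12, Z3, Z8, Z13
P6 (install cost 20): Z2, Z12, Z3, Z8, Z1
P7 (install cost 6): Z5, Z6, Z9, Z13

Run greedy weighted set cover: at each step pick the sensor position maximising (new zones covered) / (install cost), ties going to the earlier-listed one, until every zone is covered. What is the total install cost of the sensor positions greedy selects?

20

Pick 1: P5 adds 4 new (Z12, Z3, Z8, Z13) at install cost 2 (ratio 4/2).
Pick 2: P3 adds 2 new (Z9, Z1) at install cost 3 (ratio 2/3).
Pick 3: P4 adds 1 new (Z5) at install cost 3 (ratio 1/3).
Pick 4: P2 adds 2 new (Z2, Z6) at install cost 12 (ratio 2/12).
Greedy total install cost: 2 + 3 + 3 + 12 = 20. (The true optimum is 17, so greedy overshoots here.)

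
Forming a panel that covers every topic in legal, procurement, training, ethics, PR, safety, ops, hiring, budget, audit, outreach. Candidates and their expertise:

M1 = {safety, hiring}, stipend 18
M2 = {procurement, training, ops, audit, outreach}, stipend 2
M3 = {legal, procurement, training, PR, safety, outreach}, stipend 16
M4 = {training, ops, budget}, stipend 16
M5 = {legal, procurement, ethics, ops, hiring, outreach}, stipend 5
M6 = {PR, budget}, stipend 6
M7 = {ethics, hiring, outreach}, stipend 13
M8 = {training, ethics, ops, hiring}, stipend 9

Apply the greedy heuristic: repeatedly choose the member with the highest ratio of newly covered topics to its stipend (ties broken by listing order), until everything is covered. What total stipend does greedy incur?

29

Pick 1: M2 adds 5 new (procurement, training, ops, audit, outreach) at stipend 2 (ratio 5/2).
Pick 2: M5 adds 3 new (legal, ethics, hiring) at stipend 5 (ratio 3/5).
Pick 3: M6 adds 2 new (PR, budget) at stipend 6 (ratio 2/6).
Pick 4: M3 adds 1 new (safety) at stipend 16 (ratio 1/16).
Greedy total stipend: 2 + 5 + 6 + 16 = 29.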